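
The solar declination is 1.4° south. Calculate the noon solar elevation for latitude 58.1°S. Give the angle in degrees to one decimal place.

33.3°

At local solar noon the hour angle is zero, so the elevation is 90° − |φ − δ| = 90° − |-58.1° − (-1.4°)| = 90° − 56.7° = 33.3°.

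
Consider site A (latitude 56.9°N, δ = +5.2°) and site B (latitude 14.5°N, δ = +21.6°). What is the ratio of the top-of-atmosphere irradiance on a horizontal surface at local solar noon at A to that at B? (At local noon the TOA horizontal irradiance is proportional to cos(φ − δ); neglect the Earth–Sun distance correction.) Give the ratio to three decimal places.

0.625

A: cos θ_z = cos(56.9° − (5.2°)) = 0.6198.
B: cos θ_z = cos(14.5° − (21.6°)) = 0.9923.
Ratio A/B = 0.6198 / 0.9923 = 0.6246.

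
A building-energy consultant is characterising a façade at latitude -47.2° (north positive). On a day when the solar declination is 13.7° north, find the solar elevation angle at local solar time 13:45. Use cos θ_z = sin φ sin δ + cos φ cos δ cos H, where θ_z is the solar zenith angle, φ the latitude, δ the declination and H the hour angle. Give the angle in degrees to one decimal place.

24.7°

Hour angle H = 15° × (13.75 − 12) = 26.25°.
cos θ_z = sin(-47.2°) sin(13.7°) + cos(-47.2°) cos(13.7°) cos(26.25°) = -0.1738 + 0.5920 = 0.4182.
θ_z = arccos(0.4182) = 65.28°, so the elevation is 90° − 65.28° = 24.72°.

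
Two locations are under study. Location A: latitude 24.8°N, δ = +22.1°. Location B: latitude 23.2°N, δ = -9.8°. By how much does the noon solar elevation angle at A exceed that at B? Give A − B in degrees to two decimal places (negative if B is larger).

A: 90° − |24.8 − (22.1)| = 87.30°.
B: 90° − |23.2 − (-9.8)| = 57.00°.
A − B = 87.30 − 57.00 = 30.30°.

+30.30°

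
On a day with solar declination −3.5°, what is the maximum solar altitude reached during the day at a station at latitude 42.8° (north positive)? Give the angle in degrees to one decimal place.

43.7°

At local solar noon the hour angle is zero, so the elevation is 90° − |φ − δ| = 90° − |42.8° − (-3.5°)| = 90° − 46.3° = 43.7°.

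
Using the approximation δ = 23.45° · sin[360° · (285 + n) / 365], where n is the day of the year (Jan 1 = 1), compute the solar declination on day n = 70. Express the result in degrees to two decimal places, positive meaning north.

-4.02°

360 × (285 + 70) / 365 = 350.137°; sin(350.137°) = -0.1713.
δ = 23.45 × -0.1713 = -4.017° ≈ -4.02°.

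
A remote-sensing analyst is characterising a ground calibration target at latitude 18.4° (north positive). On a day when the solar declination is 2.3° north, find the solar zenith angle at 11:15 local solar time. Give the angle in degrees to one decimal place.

Hour angle H = 15° × (11.25 − 12) = -11.25°.
cos θ_z = sin(18.4°) sin(2.3°) + cos(18.4°) cos(2.3°) cos(-11.25°) = 0.0127 + 0.9299 = 0.9426.
θ_z = arccos(0.9426) = 19.51°.

19.5°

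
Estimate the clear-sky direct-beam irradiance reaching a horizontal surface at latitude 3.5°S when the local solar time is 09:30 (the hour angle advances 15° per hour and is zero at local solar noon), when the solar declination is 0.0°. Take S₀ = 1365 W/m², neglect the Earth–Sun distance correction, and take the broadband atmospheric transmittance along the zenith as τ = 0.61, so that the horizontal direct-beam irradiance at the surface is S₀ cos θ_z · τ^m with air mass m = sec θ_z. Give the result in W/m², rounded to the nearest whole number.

Hour angle H = 15° × (9.5 − 12) = -37.50°.
cos θ_z = sin φ sin δ + cos φ cos δ cos H = (-0.0610)(0.0000) + (0.9981)(1.0000)(0.7934) = 0.7919.
Air mass m = 1/cos θ_z = 1/0.7919 = 1.263; τ^m = 0.61^1.263 = 0.5356.
Surface direct beam = 1365 × 0.7919 × 0.5356 = 578.95 W/m².

579 W/m²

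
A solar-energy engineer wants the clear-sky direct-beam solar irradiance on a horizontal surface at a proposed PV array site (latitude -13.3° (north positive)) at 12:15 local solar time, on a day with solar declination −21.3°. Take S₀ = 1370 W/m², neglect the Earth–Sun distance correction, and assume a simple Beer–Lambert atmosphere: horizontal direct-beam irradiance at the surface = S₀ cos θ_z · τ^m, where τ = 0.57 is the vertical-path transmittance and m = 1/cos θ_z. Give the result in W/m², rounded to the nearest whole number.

767 W/m²

Hour angle H = 15° × (12.25 − 12) = 3.75°.
cos θ_z = sin φ sin δ + cos φ cos δ cos H = (-0.2300)(-0.3633) + (0.9732)(0.9317)(0.9979) = 0.9884.
Air mass m = 1/cos θ_z = 1/0.9884 = 1.012; τ^m = 0.57^1.012 = 0.5662.
Surface direct beam = 1370 × 0.9884 × 0.5662 = 766.70 W/m².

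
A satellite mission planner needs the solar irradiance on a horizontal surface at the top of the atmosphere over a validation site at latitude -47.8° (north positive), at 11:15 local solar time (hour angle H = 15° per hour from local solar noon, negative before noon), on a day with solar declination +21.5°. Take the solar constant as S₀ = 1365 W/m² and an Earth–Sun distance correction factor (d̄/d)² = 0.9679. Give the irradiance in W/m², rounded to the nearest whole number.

Hour angle H = 15° × (11.25 − 12) = -11.25°.
cos θ_z = sin φ sin δ + cos φ cos δ cos H = (-0.7408)(0.3665) + (0.6717)(0.9304)(0.9808) = 0.3414.
Top-of-atmosphere irradiance = S₀ (d̄/d)² cos θ_z = 1365 × 0.9679 × 0.3414 = 451.05 W/m².

451 W/m²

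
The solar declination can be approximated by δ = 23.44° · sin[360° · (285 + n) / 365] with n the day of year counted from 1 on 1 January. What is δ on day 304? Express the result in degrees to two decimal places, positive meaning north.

-15.36°

360 × (285 + 304) / 365 = 580.932°; sin(580.932°) = -0.6552.
δ = 23.44 × -0.6552 = -15.358° ≈ -15.36°.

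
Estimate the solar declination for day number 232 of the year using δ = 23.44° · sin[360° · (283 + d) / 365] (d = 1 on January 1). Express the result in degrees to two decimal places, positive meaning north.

360 × (283 + 232) / 365 = 507.945°; sin(507.945°) = 0.5307.
δ = 23.44 × 0.5307 = 12.440° ≈ +12.44°.

+12.44°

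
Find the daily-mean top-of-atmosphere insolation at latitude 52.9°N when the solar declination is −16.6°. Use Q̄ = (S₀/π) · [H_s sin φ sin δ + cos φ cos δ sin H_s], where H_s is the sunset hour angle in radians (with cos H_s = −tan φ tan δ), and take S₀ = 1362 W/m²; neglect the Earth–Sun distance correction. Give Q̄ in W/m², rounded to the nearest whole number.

115 W/m²

−tan φ tan δ = −(1.3222)(-0.2981) = 0.3941; H_s = arccos(0.3941) = 66.79°. In radians, H_s = 1.1657.
H_s sin φ sin δ = 1.1657 × 0.7976 × -0.2857 = -0.2656.
cos φ cos δ sin H_s = 0.6032 × 0.9583 × 0.9191 = 0.5313.
Q̄ = (1362/π) × (-0.2656 + 0.5313) = 433.54 × 0.2657 = 115.19 W/m².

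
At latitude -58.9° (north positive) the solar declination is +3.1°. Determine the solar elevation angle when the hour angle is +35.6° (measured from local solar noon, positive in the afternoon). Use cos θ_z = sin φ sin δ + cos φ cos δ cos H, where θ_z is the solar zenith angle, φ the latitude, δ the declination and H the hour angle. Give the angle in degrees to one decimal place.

cos θ_z = sin φ sin δ + cos φ cos δ cos H = (-0.8563)(0.0541) + (0.5165)(0.9985)(0.8131) = 0.3730.
θ_z = arccos(0.3730) = 68.10°, so the elevation is 90° − 68.10° = 21.90°.

21.9°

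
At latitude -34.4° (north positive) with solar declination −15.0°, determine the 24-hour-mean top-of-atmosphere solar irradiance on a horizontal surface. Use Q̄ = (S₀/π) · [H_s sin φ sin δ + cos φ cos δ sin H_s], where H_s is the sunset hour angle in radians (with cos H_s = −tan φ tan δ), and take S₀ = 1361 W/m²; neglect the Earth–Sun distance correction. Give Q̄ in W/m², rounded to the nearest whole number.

−tan φ tan δ = −(-0.6847)(-0.2679) = -0.1834; H_s = arccos(-0.1834) = 100.57°. In radians, H_s = 1.7553.
H_s sin φ sin δ = 1.7553 × -0.5650 × -0.2588 = 0.2567.
cos φ cos δ sin H_s = 0.8251 × 0.9659 × 0.9830 = 0.7834.
Q̄ = (1361/π) × (0.2567 + 0.7834) = 433.22 × 1.0401 = 450.59 W/m².

451 W/m²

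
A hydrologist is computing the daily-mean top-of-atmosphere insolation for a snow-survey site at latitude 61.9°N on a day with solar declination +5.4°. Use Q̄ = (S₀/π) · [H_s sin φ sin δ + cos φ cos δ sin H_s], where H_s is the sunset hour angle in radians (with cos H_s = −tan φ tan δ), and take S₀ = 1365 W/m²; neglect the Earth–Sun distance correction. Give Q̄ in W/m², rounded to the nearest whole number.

264 W/m²

cos H_s = −tan(61.9°) · tan(5.4°) = -0.1770, so H_s = arccos(-0.1770) = 100.20°. In radians, H_s = 1.7488.
H_s sin φ sin δ = 1.7488 × 0.8821 × 0.0941 = 0.1452.
cos φ cos δ sin H_s = 0.4710 × 0.9956 × 0.9842 = 0.4615.
Q̄ = (1365/π) × (0.1452 + 0.4615) = 434.49 × 0.6067 = 263.61 W/m².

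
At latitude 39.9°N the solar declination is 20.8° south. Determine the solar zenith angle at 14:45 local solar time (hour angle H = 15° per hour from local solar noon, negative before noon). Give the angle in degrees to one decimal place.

71.9°

Hour angle H = 15° × (14.75 − 12) = 41.25°.
With φ = 39.9°, δ = -20.8°, H = 41.25°: sin φ sin δ = -0.2278, cos φ cos δ cos H = 0.5392, so cos θ_z = 0.3114.
θ_z = arccos(0.3114) = 71.86°.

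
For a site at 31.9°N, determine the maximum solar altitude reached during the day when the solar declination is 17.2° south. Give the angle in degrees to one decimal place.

At local solar noon the hour angle is zero, so the elevation is 90° − |φ − δ| = 90° − |31.9° − (-17.2°)| = 90° − 49.1° = 40.9°.

40.9°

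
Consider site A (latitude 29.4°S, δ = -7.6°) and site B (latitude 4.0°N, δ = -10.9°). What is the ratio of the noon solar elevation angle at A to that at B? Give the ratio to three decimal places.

0.908

A: 90° − |-29.4 − (-7.6)| = 68.20°.
B: 90° − |4.0 − (-10.9)| = 75.10°.
Ratio A/B = 68.2000 / 75.1000 = 0.9081.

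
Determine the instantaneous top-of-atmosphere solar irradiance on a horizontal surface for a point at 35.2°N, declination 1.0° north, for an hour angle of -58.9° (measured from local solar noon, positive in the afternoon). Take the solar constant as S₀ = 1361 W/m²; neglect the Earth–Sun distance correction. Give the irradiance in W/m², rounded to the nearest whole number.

588 W/m²

cos θ_z = sin(35.2°) sin(1.0°) + cos(35.2°) cos(1.0°) cos(-58.90°) = 0.0101 + 0.4220 = 0.4321.
Top-of-atmosphere irradiance = S₀ cos θ_z = 1361 × 0.4321 = 588.09 W/m².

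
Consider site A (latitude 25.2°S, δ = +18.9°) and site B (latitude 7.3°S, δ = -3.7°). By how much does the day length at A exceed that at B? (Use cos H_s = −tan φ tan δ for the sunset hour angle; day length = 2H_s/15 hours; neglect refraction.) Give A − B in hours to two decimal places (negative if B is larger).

A: H_s = arccos(−tan -25.2° · tan 18.9°) = 80.73°, so 2H_s/15 = 10.7640 h.
B: H_s = arccos(−tan -7.3° · tan -3.7°) = 90.47°, so 2H_s/15 = 12.0627 h.
A − B = 10.7640 − 12.0627 = -1.2987 h.

-1.30 h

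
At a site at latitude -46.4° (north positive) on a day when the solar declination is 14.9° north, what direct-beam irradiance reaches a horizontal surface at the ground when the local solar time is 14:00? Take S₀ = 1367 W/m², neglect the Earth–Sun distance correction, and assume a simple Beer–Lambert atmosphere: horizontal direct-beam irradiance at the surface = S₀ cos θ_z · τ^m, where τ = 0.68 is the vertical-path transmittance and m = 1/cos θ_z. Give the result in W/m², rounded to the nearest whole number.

Hour angle H = 15° × (14 − 12) = 30.00°.
With φ = -46.4°, δ = 14.9°, H = 30.00°: sin φ sin δ = -0.1862, cos φ cos δ cos H = 0.5771, so cos θ_z = 0.3909.
Air mass m = 1/cos θ_z = 1/0.3909 = 2.558; τ^m = 0.68^2.558 = 0.3729.
Surface direct beam = 1367 × 0.3909 × 0.3729 = 199.26 W/m².

199 W/m²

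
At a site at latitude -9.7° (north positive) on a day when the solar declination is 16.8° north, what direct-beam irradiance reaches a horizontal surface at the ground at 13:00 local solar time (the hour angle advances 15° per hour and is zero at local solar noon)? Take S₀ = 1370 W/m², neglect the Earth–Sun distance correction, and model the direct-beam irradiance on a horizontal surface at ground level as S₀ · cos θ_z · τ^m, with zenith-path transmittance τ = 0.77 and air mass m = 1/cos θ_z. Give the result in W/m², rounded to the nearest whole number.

873 W/m²

Hour angle H = 15° × (13 − 12) = 15.00°.
With φ = -9.7°, δ = 16.8°, H = 15.00°: sin φ sin δ = -0.0487, cos φ cos δ cos H = 0.9115, so cos θ_z = 0.8628.
Air mass m = 1/cos θ_z = 1/0.8628 = 1.159; τ^m = 0.77^1.159 = 0.7387.
Surface direct beam = 1370 × 0.8628 × 0.7387 = 873.17 W/m².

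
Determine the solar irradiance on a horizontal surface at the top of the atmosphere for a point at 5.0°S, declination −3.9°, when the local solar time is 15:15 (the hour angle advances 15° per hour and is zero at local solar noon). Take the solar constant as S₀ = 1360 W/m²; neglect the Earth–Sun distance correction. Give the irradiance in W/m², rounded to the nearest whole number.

899 W/m²

Hour angle H = 15° × (15.25 − 12) = 48.75°.
With φ = -5.0°, δ = -3.9°, H = 48.75°: sin φ sin δ = 0.0059, cos φ cos δ cos H = 0.6553, so cos θ_z = 0.6612.
Top-of-atmosphere irradiance = S₀ cos θ_z = 1360 × 0.6612 = 899.23 W/m².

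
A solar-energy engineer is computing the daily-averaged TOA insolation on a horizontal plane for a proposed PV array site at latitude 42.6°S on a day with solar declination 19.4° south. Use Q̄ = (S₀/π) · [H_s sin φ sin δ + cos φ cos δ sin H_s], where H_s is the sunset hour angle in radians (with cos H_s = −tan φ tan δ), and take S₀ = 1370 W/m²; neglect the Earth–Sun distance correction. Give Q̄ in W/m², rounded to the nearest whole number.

473 W/m²

The sunset hour angle satisfies cos H_s = −tan φ tan δ = -0.3238, giving H_s = 108.89°. In radians, H_s = 1.9005.
H_s sin φ sin δ = 1.9005 × -0.6769 × -0.3322 = 0.4274.
cos φ cos δ sin H_s = 0.7361 × 0.9432 × 0.9461 = 0.6569.
Q̄ = (1370/π) × (0.4274 + 0.6569) = 436.08 × 1.0843 = 472.84 W/m².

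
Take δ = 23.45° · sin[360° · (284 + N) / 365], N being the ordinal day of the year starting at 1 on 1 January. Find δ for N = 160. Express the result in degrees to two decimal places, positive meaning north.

360 × (284 + 160) / 365 = 437.918°; sin(437.918°) = 0.9778.
δ = 23.45 × 0.9778 = 22.929° ≈ +22.93°.

+22.93°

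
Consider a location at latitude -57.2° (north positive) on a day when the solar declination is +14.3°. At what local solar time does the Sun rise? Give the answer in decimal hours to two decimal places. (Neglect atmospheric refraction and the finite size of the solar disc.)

The sunset hour angle satisfies cos H_s = −tan φ tan δ = 0.3955, giving H_s = 66.70°.
Sunrise is at 12 − H_s/15 = 12 − 4.447 = 7.553 h local solar time.

7.55 h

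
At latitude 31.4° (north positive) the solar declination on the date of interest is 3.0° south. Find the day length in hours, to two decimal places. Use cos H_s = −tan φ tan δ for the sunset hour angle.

11.76 hours

−tan φ tan δ = −(0.6104)(-0.0524) = 0.0320; H_s = arccos(0.0320) = 88.17°.
Day length = 2 H_s / 15° h⁻¹ = 176.34° / 15 = 11.756 h.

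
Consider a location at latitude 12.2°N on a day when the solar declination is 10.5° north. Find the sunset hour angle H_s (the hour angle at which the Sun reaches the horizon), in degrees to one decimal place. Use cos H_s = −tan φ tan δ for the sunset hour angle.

The sunset hour angle satisfies cos H_s = −tan φ tan δ = -0.0401, giving H_s = 92.30°.

92.3°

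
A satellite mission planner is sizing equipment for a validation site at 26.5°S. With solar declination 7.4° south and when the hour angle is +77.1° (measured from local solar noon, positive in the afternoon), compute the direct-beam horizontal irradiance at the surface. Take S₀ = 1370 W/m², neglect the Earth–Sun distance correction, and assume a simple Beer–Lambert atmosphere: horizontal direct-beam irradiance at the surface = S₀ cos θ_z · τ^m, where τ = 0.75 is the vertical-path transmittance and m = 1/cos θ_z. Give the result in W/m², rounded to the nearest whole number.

cos θ_z = sin(-26.5°) sin(-7.4°) + cos(-26.5°) cos(-7.4°) cos(77.10°) = 0.0575 + 0.1981 = 0.2556.
Air mass m = 1/cos θ_z = 1/0.2556 = 3.912; τ^m = 0.75^3.912 = 0.3245.
Surface direct beam = 1370 × 0.2556 × 0.3245 = 113.63 W/m².

114 W/m²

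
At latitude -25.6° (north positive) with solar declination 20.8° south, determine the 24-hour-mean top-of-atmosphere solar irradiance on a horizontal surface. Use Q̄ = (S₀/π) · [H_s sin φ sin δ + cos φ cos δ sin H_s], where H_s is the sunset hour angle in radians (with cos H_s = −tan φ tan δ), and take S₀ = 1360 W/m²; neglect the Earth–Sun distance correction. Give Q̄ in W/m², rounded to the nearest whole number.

475 W/m²

−tan φ tan δ = −(-0.4791)(-0.3799) = -0.1820; H_s = arccos(-0.1820) = 100.49°. In radians, H_s = 1.7539.
H_s sin φ sin δ = 1.7539 × -0.4321 × -0.3551 = 0.2691.
cos φ cos δ sin H_s = 0.9018 × 0.9348 × 0.9833 = 0.8289.
Q̄ = (1360/π) × (0.2691 + 0.8289) = 432.90 × 1.0980 = 475.32 W/m².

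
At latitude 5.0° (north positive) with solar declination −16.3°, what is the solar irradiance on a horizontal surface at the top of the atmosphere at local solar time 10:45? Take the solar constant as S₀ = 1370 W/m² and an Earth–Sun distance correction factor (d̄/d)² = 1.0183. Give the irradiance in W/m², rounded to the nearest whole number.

Hour angle H = 15° × (10.75 − 12) = -18.75°.
cos θ_z = sin(5.0°) sin(-16.3°) + cos(5.0°) cos(-16.3°) cos(-18.75°) = -0.0245 + 0.9054 = 0.8809.
Top-of-atmosphere irradiance = S₀ (d̄/d)² cos θ_z = 1370 × 1.0183 × 0.8809 = 1228.92 W/m².

1229 W/m²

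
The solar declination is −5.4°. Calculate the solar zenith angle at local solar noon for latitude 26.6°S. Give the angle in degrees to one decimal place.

At local solar noon the hour angle is zero, so the zenith angle is |φ − δ| = |-26.6° − (-5.4°)| = 21.2°.

21.2°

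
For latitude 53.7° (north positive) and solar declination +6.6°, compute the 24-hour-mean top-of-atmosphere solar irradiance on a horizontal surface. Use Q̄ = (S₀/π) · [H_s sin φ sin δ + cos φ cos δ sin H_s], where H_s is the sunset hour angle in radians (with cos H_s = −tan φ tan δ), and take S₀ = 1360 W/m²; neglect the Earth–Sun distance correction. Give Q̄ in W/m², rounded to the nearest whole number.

cos H_s = −tan(53.7°) · tan(6.6°) = -0.1575, so H_s = arccos(-0.1575) = 99.06°. In radians, H_s = 1.7289.
H_s sin φ sin δ = 1.7289 × 0.8059 × 0.1149 = 0.1601.
cos φ cos δ sin H_s = 0.5920 × 0.9934 × 0.9875 = 0.5807.
Q̄ = (1360/π) × (0.1601 + 0.5807) = 432.90 × 0.7408 = 320.69 W/m².

321 W/m²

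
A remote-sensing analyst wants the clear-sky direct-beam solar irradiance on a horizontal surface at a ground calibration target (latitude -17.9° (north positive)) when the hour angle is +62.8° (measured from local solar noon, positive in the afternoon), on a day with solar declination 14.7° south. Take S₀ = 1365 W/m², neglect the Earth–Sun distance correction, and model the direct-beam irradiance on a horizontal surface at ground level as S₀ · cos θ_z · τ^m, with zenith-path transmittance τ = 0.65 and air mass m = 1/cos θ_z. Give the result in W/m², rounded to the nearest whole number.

With φ = -17.9°, δ = -14.7°, H = 62.80°: sin φ sin δ = 0.0780, cos φ cos δ cos H = 0.4207, so cos θ_z = 0.4987.
Air mass m = 1/cos θ_z = 1/0.4987 = 2.005; τ^m = 0.65^2.005 = 0.4216.
Surface direct beam = 1365 × 0.4987 × 0.4216 = 286.99 W/m².

287 W/m²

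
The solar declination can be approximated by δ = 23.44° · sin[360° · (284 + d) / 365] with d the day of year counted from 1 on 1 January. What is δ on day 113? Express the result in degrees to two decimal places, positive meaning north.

360 × (284 + 113) / 365 = 391.562°; sin(391.562°) = 0.5234.
δ = 23.44 × 0.5234 = 12.268° ≈ +12.27°.

+12.27°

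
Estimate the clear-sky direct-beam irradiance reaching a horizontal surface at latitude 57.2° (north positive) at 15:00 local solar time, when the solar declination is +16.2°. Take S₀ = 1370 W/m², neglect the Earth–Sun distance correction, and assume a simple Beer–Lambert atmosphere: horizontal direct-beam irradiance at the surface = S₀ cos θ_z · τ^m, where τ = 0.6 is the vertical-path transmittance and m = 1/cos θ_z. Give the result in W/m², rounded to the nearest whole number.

Hour angle H = 15° × (15 − 12) = 45.00°.
cos θ_z = sin(57.2°) sin(16.2°) + cos(57.2°) cos(16.2°) cos(45.00°) = 0.2345 + 0.3678 = 0.6023.
Air mass m = 1/cos θ_z = 1/0.6023 = 1.660; τ^m = 0.6^1.660 = 0.4283.
Surface direct beam = 1370 × 0.6023 × 0.4283 = 353.41 W/m².

353 W/m²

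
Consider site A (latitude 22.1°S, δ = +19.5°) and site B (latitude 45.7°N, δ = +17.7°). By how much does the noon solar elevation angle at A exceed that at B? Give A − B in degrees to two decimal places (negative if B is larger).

A: 90° − |-22.1 − (19.5)| = 48.40°.
B: 90° − |45.7 − (17.7)| = 62.00°.
A − B = 48.40 − 62.00 = -13.60°.

-13.60°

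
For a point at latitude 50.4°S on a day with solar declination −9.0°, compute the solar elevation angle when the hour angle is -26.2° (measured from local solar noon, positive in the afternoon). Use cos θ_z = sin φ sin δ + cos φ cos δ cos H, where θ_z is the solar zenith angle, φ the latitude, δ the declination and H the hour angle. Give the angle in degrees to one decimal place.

With φ = -50.4°, δ = -9.0°, H = -26.20°: sin φ sin δ = 0.1205, cos φ cos δ cos H = 0.5649, so cos θ_z = 0.6854.
θ_z = arccos(0.6854) = 46.73°, so the elevation is 90° − 46.73° = 43.27°.

43.3°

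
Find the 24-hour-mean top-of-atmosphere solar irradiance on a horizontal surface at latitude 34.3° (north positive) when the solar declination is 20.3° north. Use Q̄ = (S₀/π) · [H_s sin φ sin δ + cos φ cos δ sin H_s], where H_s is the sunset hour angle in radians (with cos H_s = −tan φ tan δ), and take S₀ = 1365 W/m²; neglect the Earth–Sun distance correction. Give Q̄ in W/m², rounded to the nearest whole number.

cos H_s = −tan(34.3°) · tan(20.3°) = -0.2523, so H_s = arccos(-0.2523) = 104.61°. In radians, H_s = 1.8258.
H_s sin φ sin δ = 1.8258 × 0.5635 × 0.3469 = 0.3569.
cos φ cos δ sin H_s = 0.8261 × 0.9379 × 0.9677 = 0.7498.
Q̄ = (1365/π) × (0.3569 + 0.7498) = 434.49 × 1.1067 = 480.85 W/m².

481 W/m²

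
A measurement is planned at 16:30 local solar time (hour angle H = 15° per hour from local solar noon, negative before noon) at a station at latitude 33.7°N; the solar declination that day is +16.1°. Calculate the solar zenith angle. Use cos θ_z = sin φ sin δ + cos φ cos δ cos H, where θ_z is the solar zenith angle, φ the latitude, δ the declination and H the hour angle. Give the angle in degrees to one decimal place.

Hour angle H = 15° × (16.5 − 12) = 67.50°.
With φ = 33.7°, δ = 16.1°, H = 67.50°: sin φ sin δ = 0.1539, cos φ cos δ cos H = 0.3059, so cos θ_z = 0.4598.
θ_z = arccos(0.4598) = 62.63°.

62.6°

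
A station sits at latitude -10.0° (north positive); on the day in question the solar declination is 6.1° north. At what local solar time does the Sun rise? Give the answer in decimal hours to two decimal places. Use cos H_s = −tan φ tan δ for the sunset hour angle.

6.07 h

The sunset hour angle satisfies cos H_s = −tan φ tan δ = 0.0188, giving H_s = 88.92°.
Sunrise is at 12 − H_s/15 = 12 − 5.928 = 6.072 h local solar time.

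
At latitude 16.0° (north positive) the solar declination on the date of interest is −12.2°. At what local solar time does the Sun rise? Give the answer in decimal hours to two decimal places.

cos H_s = −tan(16.0°) · tan(-12.2°) = 0.0620, so H_s = arccos(0.0620) = 86.45°.
Sunrise is at 12 − H_s/15 = 12 − 5.763 = 6.237 h local solar time.

6.24 h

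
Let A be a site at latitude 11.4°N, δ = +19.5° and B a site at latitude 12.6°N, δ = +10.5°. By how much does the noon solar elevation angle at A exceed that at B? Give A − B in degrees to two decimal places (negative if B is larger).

-6.00°

A: 90° − |11.4 − (19.5)| = 81.90°.
B: 90° − |12.6 − (10.5)| = 87.90°.
A − B = 81.90 − 87.90 = -6.00°.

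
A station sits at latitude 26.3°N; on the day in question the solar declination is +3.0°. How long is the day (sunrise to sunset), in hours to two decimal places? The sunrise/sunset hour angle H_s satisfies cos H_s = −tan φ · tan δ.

12.20 hours

cos H_s = −tan(26.3°) · tan(3.0°) = -0.0259, so H_s = arccos(-0.0259) = 91.48°.
Day length = 2 H_s / 15° h⁻¹ = 182.96° / 15 = 12.197 h.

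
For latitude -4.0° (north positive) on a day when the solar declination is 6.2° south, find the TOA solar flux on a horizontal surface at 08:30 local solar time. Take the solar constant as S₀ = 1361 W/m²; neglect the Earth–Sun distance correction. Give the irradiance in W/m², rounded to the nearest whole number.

Hour angle H = 15° × (8.5 − 12) = -52.50°.
cos θ_z = sin φ sin δ + cos φ cos δ cos H = (-0.0698)(-0.1080) + (0.9976)(0.9942)(0.6088) = 0.6114.
Top-of-atmosphere irradiance = S₀ cos θ_z = 1361 × 0.6114 = 832.12 W/m².

832 W/m²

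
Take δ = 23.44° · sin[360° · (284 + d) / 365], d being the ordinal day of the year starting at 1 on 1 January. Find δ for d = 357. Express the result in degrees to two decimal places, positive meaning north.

-23.42°

360 × (284 + 357) / 365 = 632.219°; sin(632.219°) = -0.9993.
δ = 23.44 × -0.9993 = -23.424° ≈ -23.42°.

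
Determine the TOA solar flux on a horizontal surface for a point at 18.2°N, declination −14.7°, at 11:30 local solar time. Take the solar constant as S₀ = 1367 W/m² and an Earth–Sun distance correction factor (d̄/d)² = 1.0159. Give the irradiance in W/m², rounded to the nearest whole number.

Hour angle H = 15° × (11.5 − 12) = -7.50°.
cos θ_z = sin φ sin δ + cos φ cos δ cos H = (0.3123)(-0.2538) + (0.9500)(0.9673)(0.9914) = 0.8318.
Top-of-atmosphere irradiance = S₀ (d̄/d)² cos θ_z = 1367 × 1.0159 × 0.8318 = 1155.15 W/m².

1155 W/m²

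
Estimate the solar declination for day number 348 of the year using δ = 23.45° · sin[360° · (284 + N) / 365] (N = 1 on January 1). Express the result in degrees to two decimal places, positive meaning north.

360 × (284 + 348) / 365 = 623.342°; sin(623.342°) = -0.9933.
δ = 23.45 × -0.9933 = -23.293° ≈ -23.29°.

-23.29°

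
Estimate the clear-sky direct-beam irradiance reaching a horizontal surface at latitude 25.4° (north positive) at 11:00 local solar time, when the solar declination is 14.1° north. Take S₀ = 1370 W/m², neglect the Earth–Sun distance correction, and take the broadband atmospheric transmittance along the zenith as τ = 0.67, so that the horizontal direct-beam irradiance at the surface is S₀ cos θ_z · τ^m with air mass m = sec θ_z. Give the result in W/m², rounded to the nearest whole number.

855 W/m²

Hour angle H = 15° × (11 − 12) = -15.00°.
cos θ_z = sin(25.4°) sin(14.1°) + cos(25.4°) cos(14.1°) cos(-15.00°) = 0.1045 + 0.8463 = 0.9508.
Air mass m = 1/cos θ_z = 1/0.9508 = 1.052; τ^m = 0.67^1.052 = 0.6562.
Surface direct beam = 1370 × 0.9508 × 0.6562 = 854.76 W/m².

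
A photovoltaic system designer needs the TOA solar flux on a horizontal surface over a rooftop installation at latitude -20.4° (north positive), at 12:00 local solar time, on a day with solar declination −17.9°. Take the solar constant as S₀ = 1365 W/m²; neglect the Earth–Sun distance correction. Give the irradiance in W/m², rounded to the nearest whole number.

1364 W/m²

Hour angle H = 15° × (12 − 12) = 0.00°.
cos θ_z = sin(-20.4°) sin(-17.9°) + cos(-20.4°) cos(-17.9°) cos(0.00°) = 0.1071 + 0.8919 = 0.9990.
Top-of-atmosphere irradiance = S₀ cos θ_z = 1365 × 0.9990 = 1363.63 W/m².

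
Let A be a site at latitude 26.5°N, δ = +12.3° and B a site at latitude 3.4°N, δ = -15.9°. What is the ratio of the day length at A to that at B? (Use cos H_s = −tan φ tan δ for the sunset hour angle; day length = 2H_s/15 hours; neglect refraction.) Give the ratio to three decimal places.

A: H_s = arccos(−tan 26.5° · tan 12.3°) = 96.24°, so 2H_s/15 = 12.8320 h.
B: H_s = arccos(−tan 3.4° · tan -15.9°) = 89.03°, so 2H_s/15 = 11.8707 h.
Ratio A/B = 12.8320 / 11.8707 = 1.0810.

1.081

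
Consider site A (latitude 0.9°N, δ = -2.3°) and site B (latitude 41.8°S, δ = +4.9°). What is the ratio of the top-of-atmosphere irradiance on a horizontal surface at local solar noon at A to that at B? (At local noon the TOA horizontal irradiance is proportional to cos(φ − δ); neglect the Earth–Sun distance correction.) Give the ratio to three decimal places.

A: cos θ_z = cos(0.9° − (-2.3°)) = 0.9984.
B: cos θ_z = cos(-41.8° − (4.9°)) = 0.6858.
Ratio A/B = 0.9984 / 0.6858 = 1.4558.

1.456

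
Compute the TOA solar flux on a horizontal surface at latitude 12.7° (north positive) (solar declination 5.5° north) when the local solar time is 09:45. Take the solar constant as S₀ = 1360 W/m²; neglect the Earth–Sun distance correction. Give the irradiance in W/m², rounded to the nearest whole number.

1127 W/m²

Hour angle H = 15° × (9.75 − 12) = -33.75°.
cos θ_z = sin φ sin δ + cos φ cos δ cos H = (0.2198)(0.0958) + (0.9755)(0.9954)(0.8315) = 0.8285.
Top-of-atmosphere irradiance = S₀ cos θ_z = 1360 × 0.8285 = 1126.76 W/m².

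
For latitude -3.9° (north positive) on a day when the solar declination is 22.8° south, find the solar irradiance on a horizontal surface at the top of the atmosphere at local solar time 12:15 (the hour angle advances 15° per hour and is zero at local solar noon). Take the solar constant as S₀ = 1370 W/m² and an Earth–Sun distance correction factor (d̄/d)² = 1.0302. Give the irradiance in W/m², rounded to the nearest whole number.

1333 W/m²

Hour angle H = 15° × (12.25 − 12) = 3.75°.
With φ = -3.9°, δ = -22.8°, H = 3.75°: sin φ sin δ = 0.0264, cos φ cos δ cos H = 0.9178, so cos θ_z = 0.9442.
Top-of-atmosphere irradiance = S₀ (d̄/d)² cos θ_z = 1370 × 1.0302 × 0.9442 = 1332.62 W/m².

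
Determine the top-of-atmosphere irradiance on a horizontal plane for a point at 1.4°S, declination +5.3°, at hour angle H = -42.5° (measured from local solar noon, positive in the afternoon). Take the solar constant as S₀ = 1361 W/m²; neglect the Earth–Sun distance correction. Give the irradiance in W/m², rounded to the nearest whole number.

With φ = -1.4°, δ = 5.3°, H = -42.50°: sin φ sin δ = -0.0023, cos φ cos δ cos H = 0.7339, so cos θ_z = 0.7316.
Top-of-atmosphere irradiance = S₀ cos θ_z = 1361 × 0.7316 = 995.71 W/m².

996 W/m²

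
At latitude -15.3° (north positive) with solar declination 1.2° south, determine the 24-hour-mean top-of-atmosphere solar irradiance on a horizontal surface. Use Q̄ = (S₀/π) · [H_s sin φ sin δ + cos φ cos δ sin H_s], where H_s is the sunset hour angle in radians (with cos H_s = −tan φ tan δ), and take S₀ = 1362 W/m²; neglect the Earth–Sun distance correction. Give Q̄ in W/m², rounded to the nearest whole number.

−tan φ tan δ = −(-0.2736)(-0.0209) = -0.0057; H_s = arccos(-0.0057) = 90.33°. In radians, H_s = 1.5766.
H_s sin φ sin δ = 1.5766 × -0.2639 × -0.0209 = 0.0087.
cos φ cos δ sin H_s = 0.9646 × 0.9998 × 1.0000 = 0.9644.
Q̄ = (1362/π) × (0.0087 + 0.9644) = 433.54 × 0.9731 = 421.88 W/m².

422 W/m²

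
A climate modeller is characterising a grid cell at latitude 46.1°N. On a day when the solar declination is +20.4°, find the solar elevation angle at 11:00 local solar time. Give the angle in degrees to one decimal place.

61.5°

Hour angle H = 15° × (11 − 12) = -15.00°.
cos θ_z = sin φ sin δ + cos φ cos δ cos H = (0.7206)(0.3486) + (0.6934)(0.9373)(0.9659) = 0.8790.
θ_z = arccos(0.8790) = 28.48°, so the elevation is 90° − 28.48° = 61.52°.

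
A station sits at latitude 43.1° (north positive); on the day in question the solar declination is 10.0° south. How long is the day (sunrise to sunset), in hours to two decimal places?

10.73 hours

The sunset hour angle satisfies cos H_s = −tan φ tan δ = 0.1650, giving H_s = 80.50°.
Day length = 2 H_s / 15° h⁻¹ = 161.00° / 15 = 10.733 h.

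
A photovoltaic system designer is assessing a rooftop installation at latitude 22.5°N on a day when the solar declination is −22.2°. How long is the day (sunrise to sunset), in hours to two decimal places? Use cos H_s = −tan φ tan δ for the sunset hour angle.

−tan φ tan δ = −(0.4142)(-0.4081) = 0.1690; H_s = arccos(0.1690) = 80.27°.
Day length = 2 H_s / 15° h⁻¹ = 160.54° / 15 = 10.703 h.

10.70 hours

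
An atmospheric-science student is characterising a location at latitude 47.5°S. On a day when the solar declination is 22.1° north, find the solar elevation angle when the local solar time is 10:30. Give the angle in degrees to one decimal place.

17.5°

Hour angle H = 15° × (10.5 − 12) = -22.50°.
With φ = -47.5°, δ = 22.1°, H = -22.50°: sin φ sin δ = -0.2774, cos φ cos δ cos H = 0.5783, so cos θ_z = 0.3009.
θ_z = arccos(0.3009) = 72.49°, so the elevation is 90° − 72.49° = 17.51°.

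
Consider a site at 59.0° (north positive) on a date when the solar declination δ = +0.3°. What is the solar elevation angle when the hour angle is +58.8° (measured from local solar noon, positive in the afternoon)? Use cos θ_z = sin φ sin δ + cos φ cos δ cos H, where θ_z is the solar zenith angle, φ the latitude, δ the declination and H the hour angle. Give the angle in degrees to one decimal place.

With φ = 59.0°, δ = 0.3°, H = 58.80°: sin φ sin δ = 0.0045, cos φ cos δ cos H = 0.2668, so cos θ_z = 0.2713.
θ_z = arccos(0.2713) = 74.26°, so the elevation is 90° − 74.26° = 15.74°.

15.7°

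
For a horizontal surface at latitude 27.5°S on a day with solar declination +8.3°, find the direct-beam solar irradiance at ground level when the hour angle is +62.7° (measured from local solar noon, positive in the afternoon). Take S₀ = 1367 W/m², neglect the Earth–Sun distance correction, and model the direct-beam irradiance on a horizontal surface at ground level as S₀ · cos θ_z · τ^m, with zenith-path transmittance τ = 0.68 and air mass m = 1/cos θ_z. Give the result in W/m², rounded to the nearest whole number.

With φ = -27.5°, δ = 8.3°, H = 62.70°: sin φ sin δ = -0.0667, cos φ cos δ cos H = 0.4026, so cos θ_z = 0.3359.
Air mass m = 1/cos θ_z = 1/0.3359 = 2.977; τ^m = 0.68^2.977 = 0.3172.
Surface direct beam = 1367 × 0.3359 × 0.3172 = 145.65 W/m².

146 W/m²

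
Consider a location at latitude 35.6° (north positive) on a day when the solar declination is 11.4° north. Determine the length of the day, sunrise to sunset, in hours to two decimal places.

13.11 hours

−tan φ tan δ = −(0.7159)(0.2016) = -0.1443; H_s = arccos(-0.1443) = 98.30°.
Day length = 2 H_s / 15° h⁻¹ = 196.60° / 15 = 13.107 h.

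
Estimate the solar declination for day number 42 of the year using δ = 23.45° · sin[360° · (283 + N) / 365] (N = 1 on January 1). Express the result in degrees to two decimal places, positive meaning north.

-14.90°

360 × (283 + 42) / 365 = 320.548°; sin(320.548°) = -0.6354.
δ = 23.45 × -0.6354 = -14.900° ≈ -14.90°.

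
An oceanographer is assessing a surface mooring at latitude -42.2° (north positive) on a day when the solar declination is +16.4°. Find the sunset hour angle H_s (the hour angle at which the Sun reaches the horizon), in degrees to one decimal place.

74.5°

cos H_s = −tan(-42.2°) · tan(16.4°) = 0.2669, so H_s = arccos(0.2669) = 74.52°.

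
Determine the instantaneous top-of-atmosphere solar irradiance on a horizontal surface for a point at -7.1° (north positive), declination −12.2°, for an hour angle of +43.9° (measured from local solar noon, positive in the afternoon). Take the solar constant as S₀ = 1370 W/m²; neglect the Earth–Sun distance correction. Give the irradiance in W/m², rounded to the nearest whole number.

cos θ_z = sin φ sin δ + cos φ cos δ cos H = (-0.1236)(-0.2113) + (0.9923)(0.9774)(0.7206) = 0.7250.
Top-of-atmosphere irradiance = S₀ cos θ_z = 1370 × 0.7250 = 993.25 W/m².

993 W/m²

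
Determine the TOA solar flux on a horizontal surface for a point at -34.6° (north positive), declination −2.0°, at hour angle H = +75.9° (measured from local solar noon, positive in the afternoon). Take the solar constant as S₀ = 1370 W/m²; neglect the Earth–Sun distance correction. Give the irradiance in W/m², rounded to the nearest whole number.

302 W/m²

cos θ_z = sin φ sin δ + cos φ cos δ cos H = (-0.5678)(-0.0349) + (0.8231)(0.9994)(0.2436) = 0.2202.
Top-of-atmosphere irradiance = S₀ cos θ_z = 1370 × 0.2202 = 301.67 W/m².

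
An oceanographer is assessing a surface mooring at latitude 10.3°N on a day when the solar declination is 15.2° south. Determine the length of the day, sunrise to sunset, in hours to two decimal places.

11.62 hours

−tan φ tan δ = −(0.1817)(-0.2717) = 0.0494; H_s = arccos(0.0494) = 87.17°.
Day length = 2 H_s / 15° h⁻¹ = 174.34° / 15 = 11.623 h.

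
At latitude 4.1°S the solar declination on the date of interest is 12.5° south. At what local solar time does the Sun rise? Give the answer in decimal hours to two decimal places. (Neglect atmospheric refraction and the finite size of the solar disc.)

cos H_s = −tan(-4.1°) · tan(-12.5°) = -0.0159, so H_s = arccos(-0.0159) = 90.91°.
Sunrise is at 12 − H_s/15 = 12 − 6.061 = 5.939 h local solar time.

5.94 h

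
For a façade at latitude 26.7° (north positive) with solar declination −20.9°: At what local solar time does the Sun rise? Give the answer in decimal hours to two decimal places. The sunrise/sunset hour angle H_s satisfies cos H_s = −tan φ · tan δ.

The sunset hour angle satisfies cos H_s = −tan φ tan δ = 0.1921, giving H_s = 78.92°.
Sunrise is at 12 − H_s/15 = 12 − 5.261 = 6.739 h local solar time.

6.74 h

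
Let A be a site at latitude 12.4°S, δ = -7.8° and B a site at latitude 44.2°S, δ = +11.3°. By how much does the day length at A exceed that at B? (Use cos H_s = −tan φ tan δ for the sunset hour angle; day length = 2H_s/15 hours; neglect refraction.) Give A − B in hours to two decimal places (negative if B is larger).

+1.72 h

A: H_s = arccos(−tan -12.4° · tan -7.8°) = 91.73°, so 2H_s/15 = 12.2307 h.
B: H_s = arccos(−tan -44.2° · tan 11.3°) = 78.80°, so 2H_s/15 = 10.5067 h.
A − B = 12.2307 − 10.5067 = 1.7240 h.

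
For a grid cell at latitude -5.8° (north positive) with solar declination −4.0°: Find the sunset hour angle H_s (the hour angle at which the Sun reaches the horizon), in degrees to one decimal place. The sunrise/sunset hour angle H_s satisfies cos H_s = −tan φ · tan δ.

90.4°

−tan φ tan δ = −(-0.1016)(-0.0699) = -0.0071; H_s = arccos(-0.0071) = 90.41°.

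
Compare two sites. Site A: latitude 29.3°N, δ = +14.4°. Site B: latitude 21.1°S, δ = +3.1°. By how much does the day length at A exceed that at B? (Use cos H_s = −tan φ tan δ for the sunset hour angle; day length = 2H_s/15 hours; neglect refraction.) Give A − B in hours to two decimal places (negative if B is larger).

A: H_s = arccos(−tan 29.3° · tan 14.4°) = 98.28°, so 2H_s/15 = 13.1040 h.
B: H_s = arccos(−tan -21.1° · tan 3.1°) = 88.80°, so 2H_s/15 = 11.8400 h.
A − B = 13.1040 − 11.8400 = 1.2640 h.

+1.26 h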